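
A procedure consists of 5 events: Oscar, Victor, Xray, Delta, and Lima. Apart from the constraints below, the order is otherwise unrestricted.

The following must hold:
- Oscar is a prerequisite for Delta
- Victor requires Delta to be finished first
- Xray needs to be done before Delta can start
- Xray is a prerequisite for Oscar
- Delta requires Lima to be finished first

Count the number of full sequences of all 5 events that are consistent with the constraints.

2 events have no prerequisites (Xray, Lima), so any of them could come first.
Systematically extending each partial ordering one event at a time and counting, there are 3 complete orderings.

3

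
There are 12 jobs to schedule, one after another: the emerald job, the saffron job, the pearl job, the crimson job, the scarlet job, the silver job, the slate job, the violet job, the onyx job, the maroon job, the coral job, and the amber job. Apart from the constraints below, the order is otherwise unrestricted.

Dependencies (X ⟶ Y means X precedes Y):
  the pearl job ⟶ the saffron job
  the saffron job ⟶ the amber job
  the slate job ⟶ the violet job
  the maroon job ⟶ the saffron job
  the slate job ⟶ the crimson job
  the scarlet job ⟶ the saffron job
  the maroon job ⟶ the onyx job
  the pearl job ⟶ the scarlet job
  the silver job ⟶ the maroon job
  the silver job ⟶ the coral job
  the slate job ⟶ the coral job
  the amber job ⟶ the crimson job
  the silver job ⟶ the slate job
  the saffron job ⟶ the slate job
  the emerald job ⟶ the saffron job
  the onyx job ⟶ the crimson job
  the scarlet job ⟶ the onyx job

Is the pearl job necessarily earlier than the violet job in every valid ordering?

Following the dependencies: the pearl job → the saffron job → the slate job → the violet job.
Hence the pearl job necessarily comes before the violet job.

Yes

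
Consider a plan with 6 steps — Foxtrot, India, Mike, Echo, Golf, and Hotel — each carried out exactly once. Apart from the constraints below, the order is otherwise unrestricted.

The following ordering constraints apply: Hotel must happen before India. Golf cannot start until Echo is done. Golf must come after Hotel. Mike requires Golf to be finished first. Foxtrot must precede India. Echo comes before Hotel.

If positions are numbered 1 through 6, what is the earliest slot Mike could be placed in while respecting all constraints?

4

The steps that are forced before Mike, directly or transitively, are Echo, Golf, Hotel. That's 3 steps.
With 3 mandatory predecessors, the earliest Mike can sit is position 3+1 = 4, and placing just those 3 first achieves it.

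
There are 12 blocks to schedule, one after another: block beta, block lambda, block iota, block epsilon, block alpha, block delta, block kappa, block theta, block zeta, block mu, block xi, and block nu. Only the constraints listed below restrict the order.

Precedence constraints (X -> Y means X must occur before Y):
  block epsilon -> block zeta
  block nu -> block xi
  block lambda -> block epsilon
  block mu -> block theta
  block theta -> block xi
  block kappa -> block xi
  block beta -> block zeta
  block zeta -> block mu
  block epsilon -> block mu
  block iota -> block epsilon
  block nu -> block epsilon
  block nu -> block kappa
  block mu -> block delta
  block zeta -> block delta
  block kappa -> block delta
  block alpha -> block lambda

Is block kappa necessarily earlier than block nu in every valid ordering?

There is a chain block nu → block kappa, which puts block nu before block kappa.
So block kappa never precedes block nu.

No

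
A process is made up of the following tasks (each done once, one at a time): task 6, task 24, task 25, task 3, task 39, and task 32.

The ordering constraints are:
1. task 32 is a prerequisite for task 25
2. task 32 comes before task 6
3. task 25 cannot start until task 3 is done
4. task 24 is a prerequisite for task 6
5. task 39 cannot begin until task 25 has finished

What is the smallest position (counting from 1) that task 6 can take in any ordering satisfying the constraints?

3

The tasks that are forced before task 6, directly or transitively, are task 24, task 32. That's 2 tasks.
So at minimum 2 tasks come before task 6, putting task 6 no earlier than position 3. That position is achievable by scheduling exactly those predecessors first.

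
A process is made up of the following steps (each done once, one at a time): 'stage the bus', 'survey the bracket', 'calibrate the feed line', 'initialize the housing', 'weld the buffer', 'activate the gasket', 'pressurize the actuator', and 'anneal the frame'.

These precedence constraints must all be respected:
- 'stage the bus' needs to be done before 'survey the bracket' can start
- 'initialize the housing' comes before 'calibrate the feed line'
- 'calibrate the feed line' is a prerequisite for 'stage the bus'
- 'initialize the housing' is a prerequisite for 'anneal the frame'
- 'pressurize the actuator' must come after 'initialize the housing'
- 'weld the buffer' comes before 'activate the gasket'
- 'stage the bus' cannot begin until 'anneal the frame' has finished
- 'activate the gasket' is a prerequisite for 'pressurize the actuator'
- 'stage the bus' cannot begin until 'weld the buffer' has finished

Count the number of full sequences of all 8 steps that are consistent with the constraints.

The steps with no prerequisites are 'initialize the housing', 'weld the buffer'; any of them can be placed first.
Enumerating by repeatedly choosing an available step (one whose prerequisites are all placed) gives 102 distinct complete orderings.

102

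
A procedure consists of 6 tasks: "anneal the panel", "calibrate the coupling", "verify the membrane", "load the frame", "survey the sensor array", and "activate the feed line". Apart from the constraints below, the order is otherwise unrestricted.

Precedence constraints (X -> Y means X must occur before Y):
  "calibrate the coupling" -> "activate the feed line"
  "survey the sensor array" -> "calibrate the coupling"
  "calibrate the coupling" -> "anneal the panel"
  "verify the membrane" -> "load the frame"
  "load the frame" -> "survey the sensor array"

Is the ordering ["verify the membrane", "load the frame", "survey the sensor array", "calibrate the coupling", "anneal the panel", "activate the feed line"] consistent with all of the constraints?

Going through the constraints one by one, each required predecessor appears earlier in the sequence than its dependent — e.g. "calibrate the coupling" (position 4) is before "activate the feed line" (position 6), as required.

Yes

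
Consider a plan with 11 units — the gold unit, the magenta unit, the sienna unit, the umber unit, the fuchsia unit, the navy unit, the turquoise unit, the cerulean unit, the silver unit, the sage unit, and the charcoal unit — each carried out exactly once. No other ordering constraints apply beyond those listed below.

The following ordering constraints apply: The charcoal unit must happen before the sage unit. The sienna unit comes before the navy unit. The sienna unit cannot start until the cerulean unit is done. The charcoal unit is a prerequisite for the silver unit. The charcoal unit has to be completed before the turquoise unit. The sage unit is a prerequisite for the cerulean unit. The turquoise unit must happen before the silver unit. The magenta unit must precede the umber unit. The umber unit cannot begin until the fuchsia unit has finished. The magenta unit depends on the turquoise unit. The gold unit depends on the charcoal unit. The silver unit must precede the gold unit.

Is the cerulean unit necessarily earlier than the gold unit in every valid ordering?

No

Nothing in the constraints links the cerulean unit and the gold unit; they are unordered relative to each other.
There exist valid orderings with the gold unit before the cerulean unit, so the cerulean unit is not required to come first.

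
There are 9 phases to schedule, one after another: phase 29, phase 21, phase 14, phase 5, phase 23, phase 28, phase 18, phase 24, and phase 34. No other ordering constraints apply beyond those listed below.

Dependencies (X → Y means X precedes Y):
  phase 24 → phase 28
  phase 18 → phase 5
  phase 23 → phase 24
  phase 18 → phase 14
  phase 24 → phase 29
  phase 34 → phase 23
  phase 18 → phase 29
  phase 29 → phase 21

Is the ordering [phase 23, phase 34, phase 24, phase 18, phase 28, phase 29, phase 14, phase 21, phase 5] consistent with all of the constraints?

In the proposed order, phase 23 appears before phase 34.
That contradicts the constraint that phase 34 must precede phase 23.

No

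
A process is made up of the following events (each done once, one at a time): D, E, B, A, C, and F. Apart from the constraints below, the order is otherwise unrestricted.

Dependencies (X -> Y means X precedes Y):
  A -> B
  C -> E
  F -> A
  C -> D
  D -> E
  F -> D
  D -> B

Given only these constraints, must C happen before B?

Chaining the stated constraints: C → D → B.
Hence C necessarily comes before B.

Yes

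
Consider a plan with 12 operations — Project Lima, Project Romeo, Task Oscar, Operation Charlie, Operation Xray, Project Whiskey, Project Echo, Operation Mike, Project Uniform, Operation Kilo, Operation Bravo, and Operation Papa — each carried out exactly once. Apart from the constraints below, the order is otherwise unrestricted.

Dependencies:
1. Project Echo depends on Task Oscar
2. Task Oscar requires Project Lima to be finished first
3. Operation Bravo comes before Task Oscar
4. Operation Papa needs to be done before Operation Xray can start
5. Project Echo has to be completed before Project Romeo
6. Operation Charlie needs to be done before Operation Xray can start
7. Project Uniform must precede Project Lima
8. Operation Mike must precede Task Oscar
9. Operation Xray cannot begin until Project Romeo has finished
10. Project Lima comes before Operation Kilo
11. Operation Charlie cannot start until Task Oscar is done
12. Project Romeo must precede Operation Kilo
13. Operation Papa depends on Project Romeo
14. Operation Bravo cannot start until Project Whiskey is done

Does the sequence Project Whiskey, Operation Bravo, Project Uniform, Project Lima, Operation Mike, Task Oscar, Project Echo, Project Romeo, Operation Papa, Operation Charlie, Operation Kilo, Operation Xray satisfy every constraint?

Yes

Going through the constraints one by one, each required predecessor appears earlier in the sequence than its dependent — e.g. Project Lima (position 4) is before Operation Kilo (position 11), as required.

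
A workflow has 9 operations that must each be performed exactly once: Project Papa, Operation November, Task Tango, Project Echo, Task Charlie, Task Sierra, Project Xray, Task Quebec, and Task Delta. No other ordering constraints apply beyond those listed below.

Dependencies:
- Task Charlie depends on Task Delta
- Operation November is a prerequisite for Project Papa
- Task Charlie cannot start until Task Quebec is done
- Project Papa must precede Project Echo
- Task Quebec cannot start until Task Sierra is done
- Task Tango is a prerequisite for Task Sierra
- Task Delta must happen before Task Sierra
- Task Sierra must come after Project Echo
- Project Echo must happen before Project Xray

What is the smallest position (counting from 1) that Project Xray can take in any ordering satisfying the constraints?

4

The operations that are forced before Project Xray, directly or transitively, are Project Papa, Operation November, Project Echo. That's 3 operations.
With 3 mandatory predecessors, the earliest Project Xray can sit is position 3+1 = 4, and placing just those 3 first achieves it.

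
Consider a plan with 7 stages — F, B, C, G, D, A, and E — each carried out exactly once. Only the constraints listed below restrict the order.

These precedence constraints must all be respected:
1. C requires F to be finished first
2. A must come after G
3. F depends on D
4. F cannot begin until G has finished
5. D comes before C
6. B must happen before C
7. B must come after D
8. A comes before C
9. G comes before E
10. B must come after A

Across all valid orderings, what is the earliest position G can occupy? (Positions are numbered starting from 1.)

1

Nothing is required before G; it can be the very first stage.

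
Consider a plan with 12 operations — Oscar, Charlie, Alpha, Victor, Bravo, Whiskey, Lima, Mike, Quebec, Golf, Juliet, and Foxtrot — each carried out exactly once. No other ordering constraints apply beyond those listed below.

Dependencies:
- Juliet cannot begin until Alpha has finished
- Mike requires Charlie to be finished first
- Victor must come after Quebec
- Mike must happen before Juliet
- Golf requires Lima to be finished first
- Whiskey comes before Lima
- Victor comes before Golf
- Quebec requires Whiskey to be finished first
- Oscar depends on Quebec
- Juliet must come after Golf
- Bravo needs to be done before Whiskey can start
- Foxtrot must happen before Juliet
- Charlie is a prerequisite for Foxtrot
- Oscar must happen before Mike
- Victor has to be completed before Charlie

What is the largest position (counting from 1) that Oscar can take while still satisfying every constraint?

10

The operations that are forced after Oscar, directly or by a chain of constraints, are Mike, Juliet. That's 2 operations.
So at least 2 operations follow Oscar, putting Oscar no later than position 10. That position is achievable by scheduling everything else first.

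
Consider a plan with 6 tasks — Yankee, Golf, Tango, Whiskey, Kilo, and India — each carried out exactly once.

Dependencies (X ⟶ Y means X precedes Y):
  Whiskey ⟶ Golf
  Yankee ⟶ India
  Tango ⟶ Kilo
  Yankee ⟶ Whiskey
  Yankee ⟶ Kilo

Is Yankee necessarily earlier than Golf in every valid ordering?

Yes

Tracing the constraints gives a chain: Yankee → Whiskey → Golf.
So Yankee must precede Golf in any valid ordering.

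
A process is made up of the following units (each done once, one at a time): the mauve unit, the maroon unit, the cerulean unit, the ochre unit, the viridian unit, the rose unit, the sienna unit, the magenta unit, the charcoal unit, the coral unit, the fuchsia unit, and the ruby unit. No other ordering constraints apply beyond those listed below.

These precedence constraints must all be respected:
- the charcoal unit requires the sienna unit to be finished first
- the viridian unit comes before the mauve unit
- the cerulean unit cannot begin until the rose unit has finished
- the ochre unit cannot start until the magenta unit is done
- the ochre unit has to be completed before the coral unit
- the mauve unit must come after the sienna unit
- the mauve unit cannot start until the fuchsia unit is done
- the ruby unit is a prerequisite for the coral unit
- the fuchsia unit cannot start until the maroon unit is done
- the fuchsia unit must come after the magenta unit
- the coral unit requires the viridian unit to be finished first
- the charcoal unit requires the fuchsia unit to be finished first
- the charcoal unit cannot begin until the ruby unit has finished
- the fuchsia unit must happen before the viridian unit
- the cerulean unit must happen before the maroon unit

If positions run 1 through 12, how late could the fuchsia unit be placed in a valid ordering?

8

Every unit that must follow the fuchsia unit has to come after it. Tracing all chains starting from the fuchsia unit, those units are: the mauve unit, the viridian unit, the charcoal unit, the coral unit — 4 in total.
With 4 mandatory successors out of 12 units total, the latest slot for the fuchsia unit is 12−4 = 8, and it's reachable by doing all non-successors before the fuchsia unit.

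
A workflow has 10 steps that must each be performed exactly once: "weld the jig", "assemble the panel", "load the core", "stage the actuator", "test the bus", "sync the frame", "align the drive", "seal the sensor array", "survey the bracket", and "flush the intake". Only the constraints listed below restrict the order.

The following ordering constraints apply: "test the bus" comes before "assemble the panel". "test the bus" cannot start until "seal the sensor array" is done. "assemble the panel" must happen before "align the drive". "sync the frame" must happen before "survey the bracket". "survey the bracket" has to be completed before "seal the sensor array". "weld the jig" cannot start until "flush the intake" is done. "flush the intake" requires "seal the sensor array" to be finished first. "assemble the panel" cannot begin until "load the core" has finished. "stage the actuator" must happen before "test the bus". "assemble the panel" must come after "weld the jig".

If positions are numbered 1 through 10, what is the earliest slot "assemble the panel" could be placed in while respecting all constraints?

The steps that are forced before "assemble the panel", directly or transitively, are "weld the jig", "load the core", "stage the actuator", "test the bus", "sync the frame", "seal the sensor array", "survey the bracket", "flush the intake". That's 8 steps.
So at minimum 8 steps come before "assemble the panel", putting "assemble the panel" no earlier than position 9. That position is achievable by scheduling exactly those predecessors first.

9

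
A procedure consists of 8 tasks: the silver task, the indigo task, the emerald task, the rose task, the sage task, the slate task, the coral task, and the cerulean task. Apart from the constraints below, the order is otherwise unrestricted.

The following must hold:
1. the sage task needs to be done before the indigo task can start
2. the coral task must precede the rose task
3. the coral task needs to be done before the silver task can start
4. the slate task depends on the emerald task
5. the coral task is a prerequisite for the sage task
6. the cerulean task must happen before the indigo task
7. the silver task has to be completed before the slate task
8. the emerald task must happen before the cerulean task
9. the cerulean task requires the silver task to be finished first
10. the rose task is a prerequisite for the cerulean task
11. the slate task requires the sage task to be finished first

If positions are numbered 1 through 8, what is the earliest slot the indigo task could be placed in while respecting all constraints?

Every task that must precede the indigo task has to come before it. Tracing all chains that end at the indigo task, those tasks are: the silver task, the emerald task, the rose task, the sage task, the coral task, the cerulean task — 6 in total.
With 6 mandatory predecessors, the earliest the indigo task can sit is position 6+1 = 7, and placing just those 6 first achieves it.

7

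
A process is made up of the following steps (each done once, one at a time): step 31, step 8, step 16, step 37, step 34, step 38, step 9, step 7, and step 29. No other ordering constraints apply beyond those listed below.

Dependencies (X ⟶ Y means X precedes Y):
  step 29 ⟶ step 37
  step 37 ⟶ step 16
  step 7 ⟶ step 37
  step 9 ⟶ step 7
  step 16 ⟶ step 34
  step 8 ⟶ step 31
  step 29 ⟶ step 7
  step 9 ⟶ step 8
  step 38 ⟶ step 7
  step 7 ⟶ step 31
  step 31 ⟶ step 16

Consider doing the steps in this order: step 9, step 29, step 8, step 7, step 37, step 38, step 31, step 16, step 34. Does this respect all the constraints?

No

In the proposed order, step 7 appears before step 38.
Since step 38 is required before step 7, the ordering is invalid.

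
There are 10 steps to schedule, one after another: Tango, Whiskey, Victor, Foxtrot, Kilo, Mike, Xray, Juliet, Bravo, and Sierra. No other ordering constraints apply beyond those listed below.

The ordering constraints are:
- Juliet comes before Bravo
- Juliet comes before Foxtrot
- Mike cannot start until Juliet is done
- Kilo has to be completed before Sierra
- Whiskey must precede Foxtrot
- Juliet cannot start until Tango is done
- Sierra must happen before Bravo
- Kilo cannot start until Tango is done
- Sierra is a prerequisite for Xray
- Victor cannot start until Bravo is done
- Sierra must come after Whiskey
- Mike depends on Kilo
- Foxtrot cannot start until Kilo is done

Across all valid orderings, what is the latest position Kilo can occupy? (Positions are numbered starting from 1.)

Following every chain forward from Kilo, the steps that must come later are Victor, Foxtrot, Mike, Xray, Bravo, Sierra — 6 of them.
So at least 6 steps follow Kilo, putting Kilo no later than position 4. That position is achievable by scheduling everything else first.

4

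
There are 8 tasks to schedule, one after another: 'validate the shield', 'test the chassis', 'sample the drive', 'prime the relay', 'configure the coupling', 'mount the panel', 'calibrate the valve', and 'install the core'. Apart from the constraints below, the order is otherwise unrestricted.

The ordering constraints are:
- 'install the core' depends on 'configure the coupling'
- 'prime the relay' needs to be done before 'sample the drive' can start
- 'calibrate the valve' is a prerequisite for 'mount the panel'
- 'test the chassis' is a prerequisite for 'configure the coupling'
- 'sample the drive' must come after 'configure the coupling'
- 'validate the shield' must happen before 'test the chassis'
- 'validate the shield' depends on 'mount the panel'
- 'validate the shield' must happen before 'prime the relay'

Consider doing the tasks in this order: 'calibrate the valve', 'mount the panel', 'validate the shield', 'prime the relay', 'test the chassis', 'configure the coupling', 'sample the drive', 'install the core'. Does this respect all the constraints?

Yes

Checking each listed constraint against this order: for instance, 'prime the relay' is in position 4 and 'sample the drive' in position 7, so that constraint holds — and the remaining constraints check out the same way.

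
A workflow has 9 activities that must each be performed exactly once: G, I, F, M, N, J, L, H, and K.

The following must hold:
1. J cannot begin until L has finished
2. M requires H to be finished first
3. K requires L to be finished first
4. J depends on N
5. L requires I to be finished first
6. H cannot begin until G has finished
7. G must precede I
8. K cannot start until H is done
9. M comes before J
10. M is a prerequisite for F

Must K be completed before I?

In fact the dependencies run the other way: I → L → K.
So K does not have to come before I — it cannot.

No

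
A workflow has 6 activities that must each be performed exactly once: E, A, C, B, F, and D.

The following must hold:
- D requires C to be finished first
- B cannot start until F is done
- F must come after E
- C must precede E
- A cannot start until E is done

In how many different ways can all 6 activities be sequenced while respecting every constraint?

15

Only C has no prerequisites, so it must go first.
Systematically extending each partial ordering one activity at a time and counting, there are 15 complete orderings.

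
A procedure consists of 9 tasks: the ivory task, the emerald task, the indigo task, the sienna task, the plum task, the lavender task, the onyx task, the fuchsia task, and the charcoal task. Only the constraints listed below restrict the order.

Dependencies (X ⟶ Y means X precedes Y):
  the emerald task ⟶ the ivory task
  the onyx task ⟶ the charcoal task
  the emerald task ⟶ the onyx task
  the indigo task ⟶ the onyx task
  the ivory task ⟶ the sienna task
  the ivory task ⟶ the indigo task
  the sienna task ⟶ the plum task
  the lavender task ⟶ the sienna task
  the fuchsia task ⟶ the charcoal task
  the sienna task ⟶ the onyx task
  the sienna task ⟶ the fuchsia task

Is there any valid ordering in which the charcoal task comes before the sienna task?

The constraints give a chain the sienna task → the onyx task → the charcoal task, which forces the sienna task before the charcoal task.
So no valid ordering can have the charcoal task before the sienna task.

No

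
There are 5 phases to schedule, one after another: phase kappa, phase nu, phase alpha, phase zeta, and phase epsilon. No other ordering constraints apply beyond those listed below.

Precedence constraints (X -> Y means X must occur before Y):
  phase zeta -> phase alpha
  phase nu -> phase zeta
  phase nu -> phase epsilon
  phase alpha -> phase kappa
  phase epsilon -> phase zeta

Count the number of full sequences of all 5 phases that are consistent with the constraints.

Phase nu is the only phase with nothing required before it, so every ordering starts there.
Every phase is then forced in turn, so only 1 complete ordering is consistent with the constraints.

1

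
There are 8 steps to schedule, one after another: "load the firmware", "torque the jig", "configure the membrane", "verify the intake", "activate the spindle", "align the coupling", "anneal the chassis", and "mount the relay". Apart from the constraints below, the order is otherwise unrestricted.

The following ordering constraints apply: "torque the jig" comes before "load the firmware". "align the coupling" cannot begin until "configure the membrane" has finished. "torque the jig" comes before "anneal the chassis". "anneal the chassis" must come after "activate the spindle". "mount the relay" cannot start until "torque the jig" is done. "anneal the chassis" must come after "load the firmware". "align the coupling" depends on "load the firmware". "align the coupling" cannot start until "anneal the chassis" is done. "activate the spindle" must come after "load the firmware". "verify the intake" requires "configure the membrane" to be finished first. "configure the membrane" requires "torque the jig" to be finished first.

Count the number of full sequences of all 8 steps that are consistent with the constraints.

98

Only "torque the jig" has no prerequisites, so it must go first.
Counting all ways to extend the partial order to a total order gives 98.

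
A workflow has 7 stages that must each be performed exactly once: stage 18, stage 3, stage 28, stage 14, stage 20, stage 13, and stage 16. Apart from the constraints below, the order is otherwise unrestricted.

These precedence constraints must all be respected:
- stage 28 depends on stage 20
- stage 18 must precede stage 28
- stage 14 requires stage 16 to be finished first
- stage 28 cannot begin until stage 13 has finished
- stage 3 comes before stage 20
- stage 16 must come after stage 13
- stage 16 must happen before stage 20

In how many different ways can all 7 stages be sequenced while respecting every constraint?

57

3 stages have no prerequisites (stage 18, stage 3, stage 13), so any of them could come first.
Enumerating by repeatedly choosing an available stage (one whose prerequisites are all placed) gives 57 distinct complete orderings.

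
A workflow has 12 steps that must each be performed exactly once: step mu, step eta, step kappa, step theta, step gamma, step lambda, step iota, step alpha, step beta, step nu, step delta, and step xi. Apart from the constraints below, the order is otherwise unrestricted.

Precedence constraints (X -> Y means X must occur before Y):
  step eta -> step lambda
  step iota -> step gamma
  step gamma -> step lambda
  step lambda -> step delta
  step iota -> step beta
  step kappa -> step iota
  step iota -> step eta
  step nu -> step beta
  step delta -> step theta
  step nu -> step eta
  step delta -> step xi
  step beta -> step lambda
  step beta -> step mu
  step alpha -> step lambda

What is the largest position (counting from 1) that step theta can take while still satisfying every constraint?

Step theta has no required successors, so nothing stops it from going last (position 12).

12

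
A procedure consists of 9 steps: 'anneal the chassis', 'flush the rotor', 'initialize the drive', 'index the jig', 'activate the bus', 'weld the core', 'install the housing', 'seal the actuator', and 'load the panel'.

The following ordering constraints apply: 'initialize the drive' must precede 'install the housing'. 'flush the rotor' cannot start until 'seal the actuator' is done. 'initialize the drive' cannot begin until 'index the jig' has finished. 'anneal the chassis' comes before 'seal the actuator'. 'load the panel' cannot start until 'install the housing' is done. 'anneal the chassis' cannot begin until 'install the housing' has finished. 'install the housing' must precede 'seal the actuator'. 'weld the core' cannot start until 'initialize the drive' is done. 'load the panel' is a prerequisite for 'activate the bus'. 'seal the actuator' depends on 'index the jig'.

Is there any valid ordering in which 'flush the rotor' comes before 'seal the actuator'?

The constraints give a chain 'seal the actuator' → 'flush the rotor', which forces 'seal the actuator' before 'flush the rotor'.
So no valid ordering can have 'flush the rotor' before 'seal the actuator'.

No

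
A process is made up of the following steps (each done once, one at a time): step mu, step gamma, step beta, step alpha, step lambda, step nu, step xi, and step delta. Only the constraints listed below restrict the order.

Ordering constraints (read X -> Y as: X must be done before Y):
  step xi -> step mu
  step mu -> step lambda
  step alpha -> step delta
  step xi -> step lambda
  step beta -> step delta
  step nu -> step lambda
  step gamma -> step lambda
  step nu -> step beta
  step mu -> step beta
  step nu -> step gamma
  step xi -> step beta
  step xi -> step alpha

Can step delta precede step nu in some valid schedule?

Following step nu → step beta → step delta, step nu must precede step delta in every valid ordering.
So no valid ordering can have step delta before step nu.

No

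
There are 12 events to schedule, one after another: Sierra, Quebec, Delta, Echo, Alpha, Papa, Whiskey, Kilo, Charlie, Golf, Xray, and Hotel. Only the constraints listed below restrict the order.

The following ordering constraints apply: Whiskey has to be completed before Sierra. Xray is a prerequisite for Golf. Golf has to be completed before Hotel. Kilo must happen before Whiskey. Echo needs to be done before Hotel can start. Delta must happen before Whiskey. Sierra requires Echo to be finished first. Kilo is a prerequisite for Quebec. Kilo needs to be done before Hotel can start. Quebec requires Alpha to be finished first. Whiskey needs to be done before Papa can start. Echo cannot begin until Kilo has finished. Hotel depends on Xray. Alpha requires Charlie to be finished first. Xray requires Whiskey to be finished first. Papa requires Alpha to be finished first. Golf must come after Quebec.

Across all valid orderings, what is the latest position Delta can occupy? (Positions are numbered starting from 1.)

6

Following every chain forward from Delta, the events that must come later are Sierra, Papa, Whiskey, Golf, Xray, Hotel — 6 of them.
With 6 mandatory successors out of 12 events total, the latest slot for Delta is 12−6 = 6, and it's reachable by doing all non-successors before Delta.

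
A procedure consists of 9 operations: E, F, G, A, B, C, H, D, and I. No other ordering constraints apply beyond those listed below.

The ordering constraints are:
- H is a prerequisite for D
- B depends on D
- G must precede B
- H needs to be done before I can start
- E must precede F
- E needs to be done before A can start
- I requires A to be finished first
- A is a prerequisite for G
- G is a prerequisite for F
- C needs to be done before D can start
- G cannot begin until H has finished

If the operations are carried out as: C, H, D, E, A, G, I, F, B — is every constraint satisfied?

Yes

Checking each listed constraint against this order: for instance, D is in position 3 and B in position 9, so that constraint holds — and the remaining constraints check out the same way.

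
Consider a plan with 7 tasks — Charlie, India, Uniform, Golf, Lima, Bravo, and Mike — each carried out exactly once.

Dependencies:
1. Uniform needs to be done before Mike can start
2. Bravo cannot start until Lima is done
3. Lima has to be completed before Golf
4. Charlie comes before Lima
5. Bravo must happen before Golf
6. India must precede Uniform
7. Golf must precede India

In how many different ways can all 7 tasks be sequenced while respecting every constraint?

1

Only Charlie has no prerequisites, so it must go first.
Every task is then forced in turn, so only 1 complete ordering is consistent with the constraints.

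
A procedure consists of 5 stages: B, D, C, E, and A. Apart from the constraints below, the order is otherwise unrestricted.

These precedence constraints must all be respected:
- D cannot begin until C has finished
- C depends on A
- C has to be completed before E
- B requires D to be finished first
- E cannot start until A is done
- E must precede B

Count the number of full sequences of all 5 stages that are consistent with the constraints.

2

A is the only stage with nothing required before it, so every ordering starts there.
Systematically extending each partial ordering one stage at a time and counting, there are 2 complete orderings.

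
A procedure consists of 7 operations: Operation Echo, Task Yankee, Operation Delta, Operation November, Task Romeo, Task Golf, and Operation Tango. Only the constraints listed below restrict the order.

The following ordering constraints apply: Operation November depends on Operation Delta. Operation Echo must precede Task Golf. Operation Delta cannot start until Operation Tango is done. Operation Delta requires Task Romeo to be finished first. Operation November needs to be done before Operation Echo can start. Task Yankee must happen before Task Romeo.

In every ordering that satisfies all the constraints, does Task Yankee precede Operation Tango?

No

Task Yankee and Operation Tango are not related by any chain of constraints.
There exist valid orderings with Operation Tango before Task Yankee, so Task Yankee is not required to come first.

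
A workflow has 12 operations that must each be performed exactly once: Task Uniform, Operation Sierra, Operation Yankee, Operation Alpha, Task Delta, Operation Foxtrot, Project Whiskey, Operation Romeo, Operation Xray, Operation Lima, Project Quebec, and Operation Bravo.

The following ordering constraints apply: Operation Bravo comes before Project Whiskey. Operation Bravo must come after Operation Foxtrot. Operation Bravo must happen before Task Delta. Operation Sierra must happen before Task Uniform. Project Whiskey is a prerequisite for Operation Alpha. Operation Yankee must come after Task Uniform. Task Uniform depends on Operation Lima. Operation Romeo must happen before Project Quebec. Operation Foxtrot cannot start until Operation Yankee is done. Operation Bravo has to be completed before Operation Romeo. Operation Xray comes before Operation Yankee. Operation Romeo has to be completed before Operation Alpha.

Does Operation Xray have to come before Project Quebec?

Chaining the stated constraints: Operation Xray → Operation Yankee → Operation Foxtrot → Operation Bravo → Operation Romeo → Project Quebec.
So Operation Xray must precede Project Quebec in any valid ordering.

Yes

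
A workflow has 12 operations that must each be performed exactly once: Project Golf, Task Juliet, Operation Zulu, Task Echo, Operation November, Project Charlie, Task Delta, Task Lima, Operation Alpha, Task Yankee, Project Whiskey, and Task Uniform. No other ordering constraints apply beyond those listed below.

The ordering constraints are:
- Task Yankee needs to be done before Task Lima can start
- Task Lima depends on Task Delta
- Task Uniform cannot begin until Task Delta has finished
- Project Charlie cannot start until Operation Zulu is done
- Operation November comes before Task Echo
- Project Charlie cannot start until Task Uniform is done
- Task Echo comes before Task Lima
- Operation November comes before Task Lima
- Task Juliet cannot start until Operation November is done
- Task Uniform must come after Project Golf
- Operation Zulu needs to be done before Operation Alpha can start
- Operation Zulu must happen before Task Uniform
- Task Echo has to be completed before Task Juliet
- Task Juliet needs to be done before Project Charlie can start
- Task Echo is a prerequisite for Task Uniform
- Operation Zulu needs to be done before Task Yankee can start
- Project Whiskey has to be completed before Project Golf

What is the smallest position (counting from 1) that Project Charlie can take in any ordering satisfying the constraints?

Every operation that must precede Project Charlie has to come before it. Tracing all chains that end at Project Charlie, those operations are: Project Golf, Task Juliet, Operation Zulu, Task Echo, Operation November, Task Delta, Project Whiskey, Task Uniform — 8 in total.
With 8 mandatory predecessors, the earliest Project Charlie can sit is position 8+1 = 9, and placing just those 8 first achieves it.

9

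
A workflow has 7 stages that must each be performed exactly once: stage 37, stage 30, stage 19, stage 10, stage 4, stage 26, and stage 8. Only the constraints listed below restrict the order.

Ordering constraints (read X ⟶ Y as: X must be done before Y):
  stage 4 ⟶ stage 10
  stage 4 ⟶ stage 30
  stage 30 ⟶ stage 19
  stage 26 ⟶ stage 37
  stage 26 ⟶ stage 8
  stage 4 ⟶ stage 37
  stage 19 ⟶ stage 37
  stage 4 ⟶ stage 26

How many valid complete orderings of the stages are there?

54

Only stage 4 has no prerequisites, so it must go first.
Systematically extending each partial ordering one stage at a time and counting, there are 54 complete orderings.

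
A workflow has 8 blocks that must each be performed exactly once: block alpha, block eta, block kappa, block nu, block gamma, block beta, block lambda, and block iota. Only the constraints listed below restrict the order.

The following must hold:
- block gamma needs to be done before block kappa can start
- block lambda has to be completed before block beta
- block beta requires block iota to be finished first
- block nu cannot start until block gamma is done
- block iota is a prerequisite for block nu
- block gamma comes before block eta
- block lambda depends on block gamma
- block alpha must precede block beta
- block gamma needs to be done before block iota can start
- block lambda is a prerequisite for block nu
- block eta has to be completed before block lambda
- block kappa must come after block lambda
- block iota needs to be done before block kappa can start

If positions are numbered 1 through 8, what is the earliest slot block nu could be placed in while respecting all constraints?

5

Working backwards through the constraints from block nu, its full set of required predecessors is block eta, block gamma, block lambda, block iota — 4 of them.
With 4 mandatory predecessors, the earliest block nu can sit is position 4+1 = 5, and placing just those 4 first achieves it.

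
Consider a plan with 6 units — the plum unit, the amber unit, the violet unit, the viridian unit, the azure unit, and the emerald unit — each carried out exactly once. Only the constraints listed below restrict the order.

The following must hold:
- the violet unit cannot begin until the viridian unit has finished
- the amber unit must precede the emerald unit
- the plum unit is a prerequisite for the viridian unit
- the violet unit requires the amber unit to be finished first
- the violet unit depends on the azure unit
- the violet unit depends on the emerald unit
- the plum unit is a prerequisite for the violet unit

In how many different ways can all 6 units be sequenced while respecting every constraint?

The units with no prerequisites are the plum unit, the amber unit, the azure unit; any of them can be placed first.
Counting all ways to extend the partial order to a total order gives 30.

30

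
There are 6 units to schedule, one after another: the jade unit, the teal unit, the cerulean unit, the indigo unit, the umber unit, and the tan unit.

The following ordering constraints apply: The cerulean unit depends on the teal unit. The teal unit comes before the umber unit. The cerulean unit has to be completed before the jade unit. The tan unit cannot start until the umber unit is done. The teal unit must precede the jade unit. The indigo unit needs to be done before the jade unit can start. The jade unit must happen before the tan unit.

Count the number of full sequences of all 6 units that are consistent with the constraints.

11

The units with no prerequisites are the teal unit, the indigo unit; any of them can be placed first.
Counting all ways to extend the partial order to a total order gives 11.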